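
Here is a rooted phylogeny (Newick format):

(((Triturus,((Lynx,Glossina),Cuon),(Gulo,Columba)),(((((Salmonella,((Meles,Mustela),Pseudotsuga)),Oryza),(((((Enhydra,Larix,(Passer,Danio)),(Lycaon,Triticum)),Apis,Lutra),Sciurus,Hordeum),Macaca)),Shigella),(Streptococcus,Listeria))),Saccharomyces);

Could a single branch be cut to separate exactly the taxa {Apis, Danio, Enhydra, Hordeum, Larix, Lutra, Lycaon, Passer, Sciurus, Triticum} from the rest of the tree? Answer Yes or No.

Yes

The most recent common ancestor of these taxa subtends ((((Enhydra,Larix,(Passer,Danio)),(Lycaon,Triticum)),Apis,Lutra),Sciurus,Hordeum).
That clade has exactly 10 tips — every listed taxon and nothing else — so the group is monophyletic.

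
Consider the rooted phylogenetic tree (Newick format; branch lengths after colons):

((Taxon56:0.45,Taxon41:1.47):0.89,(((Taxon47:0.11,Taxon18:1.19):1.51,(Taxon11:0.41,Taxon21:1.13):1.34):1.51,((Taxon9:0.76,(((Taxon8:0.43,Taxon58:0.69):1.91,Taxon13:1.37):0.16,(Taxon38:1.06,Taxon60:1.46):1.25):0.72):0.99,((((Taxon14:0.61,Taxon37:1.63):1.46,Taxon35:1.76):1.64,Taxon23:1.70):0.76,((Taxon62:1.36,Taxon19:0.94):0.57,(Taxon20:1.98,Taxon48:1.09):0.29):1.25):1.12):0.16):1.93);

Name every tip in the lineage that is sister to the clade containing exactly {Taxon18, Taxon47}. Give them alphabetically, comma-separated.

The clade containing exactly {Taxon18, Taxon47} attaches to the tree at the node subtending ((Taxon47,Taxon18),(Taxon11,Taxon21)).
The other lineage descending from that same node — the sister group — is (Taxon11,Taxon21); its 2 tips in alphabetical order are the answer.

Taxon11, Taxon21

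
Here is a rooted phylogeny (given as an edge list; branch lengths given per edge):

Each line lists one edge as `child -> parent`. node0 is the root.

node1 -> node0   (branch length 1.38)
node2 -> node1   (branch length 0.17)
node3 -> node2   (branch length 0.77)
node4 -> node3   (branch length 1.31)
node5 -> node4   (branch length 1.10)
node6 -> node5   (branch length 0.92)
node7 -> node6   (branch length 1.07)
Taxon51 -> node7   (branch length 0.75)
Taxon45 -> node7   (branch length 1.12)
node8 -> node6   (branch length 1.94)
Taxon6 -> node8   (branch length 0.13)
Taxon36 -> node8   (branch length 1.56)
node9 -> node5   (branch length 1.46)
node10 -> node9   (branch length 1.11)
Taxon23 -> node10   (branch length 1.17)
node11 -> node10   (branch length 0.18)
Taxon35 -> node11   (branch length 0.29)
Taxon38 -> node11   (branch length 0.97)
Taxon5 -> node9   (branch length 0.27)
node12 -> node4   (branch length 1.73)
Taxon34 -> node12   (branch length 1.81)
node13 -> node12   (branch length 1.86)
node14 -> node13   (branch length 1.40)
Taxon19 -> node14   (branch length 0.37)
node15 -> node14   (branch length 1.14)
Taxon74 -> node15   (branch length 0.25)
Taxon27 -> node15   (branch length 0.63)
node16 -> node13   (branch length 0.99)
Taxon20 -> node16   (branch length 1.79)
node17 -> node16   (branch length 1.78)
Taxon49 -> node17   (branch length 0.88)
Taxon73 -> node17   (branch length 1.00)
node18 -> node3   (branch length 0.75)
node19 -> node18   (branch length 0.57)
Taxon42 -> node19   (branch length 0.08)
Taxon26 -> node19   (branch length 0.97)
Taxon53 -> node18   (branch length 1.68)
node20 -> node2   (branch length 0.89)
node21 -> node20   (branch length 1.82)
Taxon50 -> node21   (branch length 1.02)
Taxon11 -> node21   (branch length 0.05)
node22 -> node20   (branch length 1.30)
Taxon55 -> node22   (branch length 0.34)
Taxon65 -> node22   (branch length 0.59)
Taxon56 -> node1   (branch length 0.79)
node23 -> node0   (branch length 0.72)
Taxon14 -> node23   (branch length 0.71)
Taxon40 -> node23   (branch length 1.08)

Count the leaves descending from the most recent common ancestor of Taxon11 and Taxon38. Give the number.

The MRCA of Taxon11 and Taxon38 is the node subtending ((((((Taxon51,Taxon45),(Taxon6,Taxon36)),((Taxon23,(Taxon35,Taxon38)),Taxon5)),(Taxon34,((Taxon19,(Taxon74,Taxon27)),(Taxon20,(Taxon49,Taxon73))))),((Taxon42,Taxon26),Taxon53)),((Taxon50,Taxon11),(Taxon55,Taxon65))).
That clade contains 22 terminal taxa: Taxon11, Taxon19, Taxon20, Taxon23, Taxon26, Taxon27, Taxon34, Taxon35, Taxon36, Taxon38, Taxon42, Taxon45, Taxon49, Taxon5, Taxon50, Taxon51, Taxon53, Taxon55, Taxon6, Taxon65, Taxon73, Taxon74.

22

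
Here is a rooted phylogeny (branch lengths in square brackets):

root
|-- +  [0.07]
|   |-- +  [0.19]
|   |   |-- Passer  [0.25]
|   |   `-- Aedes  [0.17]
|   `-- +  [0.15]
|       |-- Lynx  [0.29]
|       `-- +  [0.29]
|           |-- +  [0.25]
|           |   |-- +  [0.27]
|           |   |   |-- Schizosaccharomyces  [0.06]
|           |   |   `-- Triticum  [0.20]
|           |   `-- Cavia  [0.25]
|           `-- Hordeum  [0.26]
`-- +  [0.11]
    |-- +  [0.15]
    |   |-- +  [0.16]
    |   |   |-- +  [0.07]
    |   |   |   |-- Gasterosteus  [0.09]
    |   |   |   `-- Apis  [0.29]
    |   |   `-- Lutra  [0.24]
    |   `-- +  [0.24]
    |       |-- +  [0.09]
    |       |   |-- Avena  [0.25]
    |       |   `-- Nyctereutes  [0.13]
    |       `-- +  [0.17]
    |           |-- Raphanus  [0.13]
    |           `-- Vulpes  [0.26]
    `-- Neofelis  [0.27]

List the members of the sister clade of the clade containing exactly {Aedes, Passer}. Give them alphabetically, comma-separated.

Cavia, Hordeum, Lynx, Schizosaccharomyces, Triticum

The clade containing exactly {Aedes, Passer} attaches to the tree at the node subtending ((Passer,Aedes),(Lynx,(((Schizosaccharomyces,Triticum),Cavia),Hordeum))).
The other lineage descending from that same node — the sister group — is (Lynx,(((Schizosaccharomyces,Triticum),Cavia),Hordeum)); its 5 tips in alphabetical order are the answer.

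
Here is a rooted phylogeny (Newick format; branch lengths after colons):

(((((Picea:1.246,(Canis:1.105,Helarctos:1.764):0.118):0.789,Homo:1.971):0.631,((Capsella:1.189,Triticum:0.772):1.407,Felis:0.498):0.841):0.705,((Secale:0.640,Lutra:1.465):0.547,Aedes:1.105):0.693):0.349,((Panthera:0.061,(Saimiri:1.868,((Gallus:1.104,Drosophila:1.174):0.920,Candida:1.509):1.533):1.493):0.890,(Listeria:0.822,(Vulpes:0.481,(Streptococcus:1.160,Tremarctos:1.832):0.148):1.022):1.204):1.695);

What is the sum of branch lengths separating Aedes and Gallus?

The path runs Aedes → … → MRCA → … → Gallus; the MRCA is the root of the tree.
Branch lengths along that path: 1.105 + 0.693 + 0.349 + 1.695 + 0.890 + 1.493 + 1.533 + 0.920 + 1.104 = 9.782.

9.782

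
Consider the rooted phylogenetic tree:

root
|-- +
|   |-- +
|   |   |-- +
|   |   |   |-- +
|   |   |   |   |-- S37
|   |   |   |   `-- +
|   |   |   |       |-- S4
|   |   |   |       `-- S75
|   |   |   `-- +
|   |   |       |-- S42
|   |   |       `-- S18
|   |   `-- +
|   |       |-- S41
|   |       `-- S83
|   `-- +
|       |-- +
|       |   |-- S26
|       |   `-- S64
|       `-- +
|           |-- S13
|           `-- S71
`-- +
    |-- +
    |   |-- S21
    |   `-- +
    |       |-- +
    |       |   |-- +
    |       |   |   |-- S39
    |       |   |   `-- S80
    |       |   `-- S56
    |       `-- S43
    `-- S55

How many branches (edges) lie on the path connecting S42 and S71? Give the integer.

7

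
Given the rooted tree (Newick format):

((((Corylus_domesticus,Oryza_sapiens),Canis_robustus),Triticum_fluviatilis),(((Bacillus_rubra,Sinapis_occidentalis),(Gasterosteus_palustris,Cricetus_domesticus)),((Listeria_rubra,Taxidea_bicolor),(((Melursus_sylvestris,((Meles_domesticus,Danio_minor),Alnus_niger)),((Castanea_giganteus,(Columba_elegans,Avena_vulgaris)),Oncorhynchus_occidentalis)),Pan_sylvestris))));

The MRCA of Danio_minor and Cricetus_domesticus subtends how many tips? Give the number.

The MRCA of Danio_minor and Cricetus_domesticus is the node subtending (((Bacillus_rubra,Sinapis_occidentalis),(Gasterosteus_palustris,Cricetus_domesticus)),((Listeria_rubra,Taxidea_bicolor),(((Melursus_sylvestris,((Meles_domesticus,Danio_minor),Alnus_niger)),((Castanea_giganteus,(Columba_elegans,Avena_vulgaris)),Oncorhynchus_occidentalis)),Pan_sylvestris))).
That clade contains 15 terminal taxa: Alnus_niger, Avena_vulgaris, Bacillus_rubra, Castanea_giganteus, Columba_elegans, Cricetus_domesticus, Danio_minor, Gasterosteus_palustris, Listeria_rubra, Meles_domesticus, Melursus_sylvestris, Oncorhynchus_occidentalis, Pan_sylvestris, Sinapis_occidentalis, Taxidea_bicolor.

15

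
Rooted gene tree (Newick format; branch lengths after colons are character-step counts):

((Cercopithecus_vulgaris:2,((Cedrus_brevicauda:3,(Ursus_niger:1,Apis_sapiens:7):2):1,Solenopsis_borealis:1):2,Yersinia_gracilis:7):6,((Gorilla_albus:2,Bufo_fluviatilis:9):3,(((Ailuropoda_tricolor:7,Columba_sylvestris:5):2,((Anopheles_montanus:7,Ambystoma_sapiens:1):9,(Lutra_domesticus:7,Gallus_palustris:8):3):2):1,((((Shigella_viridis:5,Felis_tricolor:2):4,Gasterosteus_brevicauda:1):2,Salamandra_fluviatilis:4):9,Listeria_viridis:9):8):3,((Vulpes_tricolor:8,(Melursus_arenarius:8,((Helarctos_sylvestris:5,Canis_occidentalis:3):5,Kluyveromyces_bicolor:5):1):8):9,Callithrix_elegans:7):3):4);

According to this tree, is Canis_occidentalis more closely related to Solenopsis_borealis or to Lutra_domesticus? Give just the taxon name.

The MRCA of Canis_occidentalis and Lutra_domesticus subtends ((Gorilla_albus,Bufo_fluviatilis),(((Ailuropoda_tricolor,Columba_sylvestris),((Anopheles_montanus,Ambystoma_sapiens),(Lutra_domesticus,Gallus_palustris))),((((Shigella_viridis,Felis_tricolor),Gasterosteus_brevicauda),Salamandra_fluviatilis),Listeria_viridis)),((Vulpes_tricolor,(Melursus_arenarius,((Helarctos_sylvestris,Canis_occidentalis),Kluyveromyces_bicolor))),Callithrix_elegans)) (19 taxa).
The MRCA of Canis_occidentalis and Solenopsis_borealis is the root, subtending the entire tree (25 taxa).
The first is nested inside the second, so Canis_occidentalis shares a more recent common ancestor with Lutra_domesticus.

Lutra_domesticus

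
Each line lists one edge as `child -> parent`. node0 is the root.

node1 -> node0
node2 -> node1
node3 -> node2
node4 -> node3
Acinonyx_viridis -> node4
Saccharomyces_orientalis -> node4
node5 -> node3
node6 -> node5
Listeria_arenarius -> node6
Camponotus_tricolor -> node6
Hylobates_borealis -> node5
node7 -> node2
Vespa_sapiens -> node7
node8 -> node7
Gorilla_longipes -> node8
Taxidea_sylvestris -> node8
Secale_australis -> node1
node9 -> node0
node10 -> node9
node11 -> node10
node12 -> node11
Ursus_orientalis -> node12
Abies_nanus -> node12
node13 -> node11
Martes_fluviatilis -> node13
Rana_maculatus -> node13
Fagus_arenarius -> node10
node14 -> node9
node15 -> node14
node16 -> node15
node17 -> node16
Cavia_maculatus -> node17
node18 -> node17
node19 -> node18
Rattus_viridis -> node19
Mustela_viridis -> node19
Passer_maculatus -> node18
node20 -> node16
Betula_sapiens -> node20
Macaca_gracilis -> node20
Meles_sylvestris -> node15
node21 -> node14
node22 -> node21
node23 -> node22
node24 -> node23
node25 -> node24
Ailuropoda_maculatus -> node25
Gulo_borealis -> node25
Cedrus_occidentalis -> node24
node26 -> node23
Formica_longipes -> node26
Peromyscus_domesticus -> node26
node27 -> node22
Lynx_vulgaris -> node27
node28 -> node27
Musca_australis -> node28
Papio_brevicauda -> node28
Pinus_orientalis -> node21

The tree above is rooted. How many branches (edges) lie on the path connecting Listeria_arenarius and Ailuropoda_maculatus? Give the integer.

14

The MRCA of Listeria_arenarius and Ailuropoda_maculatus is the root of the tree.
From Listeria_arenarius up to that node: 6 branches. From Ailuropoda_maculatus up to the same node: 8 branches. Total: 6 + 8 = 14.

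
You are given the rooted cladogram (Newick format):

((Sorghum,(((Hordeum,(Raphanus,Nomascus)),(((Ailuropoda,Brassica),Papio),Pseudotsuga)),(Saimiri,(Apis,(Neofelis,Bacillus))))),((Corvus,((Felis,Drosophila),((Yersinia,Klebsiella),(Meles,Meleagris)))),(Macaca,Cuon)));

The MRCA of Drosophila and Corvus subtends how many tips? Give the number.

7

The MRCA of Drosophila and Corvus is the node subtending (Corvus,((Felis,Drosophila),((Yersinia,Klebsiella),(Meles,Meleagris)))).
That clade contains 7 terminal taxa: Corvus, Drosophila, Felis, Klebsiella, Meleagris, Meles, Yersinia.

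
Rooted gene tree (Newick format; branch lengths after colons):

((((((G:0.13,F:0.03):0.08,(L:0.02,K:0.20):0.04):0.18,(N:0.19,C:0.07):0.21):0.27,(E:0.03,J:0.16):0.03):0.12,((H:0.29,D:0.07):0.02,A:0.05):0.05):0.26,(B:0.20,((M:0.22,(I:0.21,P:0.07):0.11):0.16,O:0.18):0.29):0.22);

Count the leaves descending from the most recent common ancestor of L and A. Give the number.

The MRCA of L and A is the node subtending (((((G,F),(L,K)),(N,C)),(E,J)),((H,D),A)).
That clade contains 11 terminal taxa: A, C, D, E, F, G, H, J, K, L, N.

11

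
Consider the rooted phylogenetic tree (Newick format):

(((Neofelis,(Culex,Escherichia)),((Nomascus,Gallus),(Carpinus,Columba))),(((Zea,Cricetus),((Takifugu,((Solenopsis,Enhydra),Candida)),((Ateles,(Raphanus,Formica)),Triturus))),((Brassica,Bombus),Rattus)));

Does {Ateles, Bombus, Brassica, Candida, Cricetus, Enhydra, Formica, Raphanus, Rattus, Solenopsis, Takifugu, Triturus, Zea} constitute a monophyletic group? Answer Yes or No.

Yes

The most recent common ancestor of these taxa subtends (((Zea,Cricetus),((Takifugu,((Solenopsis,Enhydra),Candida)),((Ateles,(Raphanus,Formica)),Triturus))),((Brassica,Bombus),Rattus)).
That clade has exactly 13 tips — every listed taxon and nothing else — so the group is monophyletic.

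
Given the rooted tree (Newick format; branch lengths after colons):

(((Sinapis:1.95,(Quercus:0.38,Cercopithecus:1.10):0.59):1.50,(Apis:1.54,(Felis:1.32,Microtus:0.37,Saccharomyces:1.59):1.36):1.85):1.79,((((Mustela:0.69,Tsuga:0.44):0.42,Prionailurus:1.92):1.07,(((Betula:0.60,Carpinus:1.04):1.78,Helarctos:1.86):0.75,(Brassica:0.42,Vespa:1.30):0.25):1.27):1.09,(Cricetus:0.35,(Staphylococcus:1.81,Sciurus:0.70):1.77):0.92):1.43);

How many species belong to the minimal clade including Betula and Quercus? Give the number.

18

The MRCA of Betula and Quercus is the root, so the clade is the entire tree.
That clade contains 18 terminal taxa: Apis, Betula, Brassica, Carpinus, Cercopithecus, Cricetus, Felis, Helarctos, Microtus, Mustela, Prionailurus, Quercus, Saccharomyces, Sciurus, Sinapis, Staphylococcus, Tsuga, Vespa.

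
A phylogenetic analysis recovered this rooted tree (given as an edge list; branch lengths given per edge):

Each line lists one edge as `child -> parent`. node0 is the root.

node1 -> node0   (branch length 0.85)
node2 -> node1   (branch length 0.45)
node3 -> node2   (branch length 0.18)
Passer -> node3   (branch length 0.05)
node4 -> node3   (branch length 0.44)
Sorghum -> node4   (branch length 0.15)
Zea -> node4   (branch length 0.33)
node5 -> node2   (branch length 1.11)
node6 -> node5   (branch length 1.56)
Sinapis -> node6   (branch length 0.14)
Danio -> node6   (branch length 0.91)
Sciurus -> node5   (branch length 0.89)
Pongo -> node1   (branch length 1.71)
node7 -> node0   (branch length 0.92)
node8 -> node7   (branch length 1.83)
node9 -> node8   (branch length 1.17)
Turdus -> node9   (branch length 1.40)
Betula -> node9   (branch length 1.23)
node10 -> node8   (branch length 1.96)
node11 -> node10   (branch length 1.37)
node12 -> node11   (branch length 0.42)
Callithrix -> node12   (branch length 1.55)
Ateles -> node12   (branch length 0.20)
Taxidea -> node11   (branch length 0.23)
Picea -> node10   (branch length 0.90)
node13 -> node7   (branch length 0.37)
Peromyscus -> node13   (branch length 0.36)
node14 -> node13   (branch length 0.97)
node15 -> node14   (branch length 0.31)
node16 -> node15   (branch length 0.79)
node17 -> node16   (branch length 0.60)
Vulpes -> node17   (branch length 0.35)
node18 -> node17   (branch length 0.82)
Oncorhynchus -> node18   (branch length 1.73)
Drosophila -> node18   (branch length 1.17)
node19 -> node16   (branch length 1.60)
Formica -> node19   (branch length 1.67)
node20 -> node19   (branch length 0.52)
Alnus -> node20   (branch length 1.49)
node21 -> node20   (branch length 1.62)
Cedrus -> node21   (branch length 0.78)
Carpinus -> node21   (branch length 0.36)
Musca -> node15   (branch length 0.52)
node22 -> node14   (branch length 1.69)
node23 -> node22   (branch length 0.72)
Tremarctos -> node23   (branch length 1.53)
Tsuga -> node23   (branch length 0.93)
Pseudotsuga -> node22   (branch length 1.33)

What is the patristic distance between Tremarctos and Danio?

The path runs Tremarctos → … → MRCA → … → Danio; the MRCA is the root of the tree.
Branch lengths along that path: 1.53 + 0.72 + 1.69 + 0.97 + 0.37 + 0.92 + 0.85 + 0.45 + 1.11 + 1.56 + 0.91 = 11.08.

11.08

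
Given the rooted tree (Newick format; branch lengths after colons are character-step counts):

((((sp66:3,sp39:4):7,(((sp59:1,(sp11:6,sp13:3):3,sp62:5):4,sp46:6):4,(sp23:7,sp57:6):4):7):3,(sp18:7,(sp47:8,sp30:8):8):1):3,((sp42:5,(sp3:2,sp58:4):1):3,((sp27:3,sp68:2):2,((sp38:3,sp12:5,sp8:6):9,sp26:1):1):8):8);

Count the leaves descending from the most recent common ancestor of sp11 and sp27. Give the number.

21

The MRCA of sp11 and sp27 is the root, so the clade is the entire tree.
That clade contains 21 terminal taxa: sp11, sp12, sp13, sp18, sp23, sp26, sp27, sp3, sp30, sp38, sp39, sp42, sp46, sp47, sp57, sp58, sp59, sp62, sp66, sp68, sp8.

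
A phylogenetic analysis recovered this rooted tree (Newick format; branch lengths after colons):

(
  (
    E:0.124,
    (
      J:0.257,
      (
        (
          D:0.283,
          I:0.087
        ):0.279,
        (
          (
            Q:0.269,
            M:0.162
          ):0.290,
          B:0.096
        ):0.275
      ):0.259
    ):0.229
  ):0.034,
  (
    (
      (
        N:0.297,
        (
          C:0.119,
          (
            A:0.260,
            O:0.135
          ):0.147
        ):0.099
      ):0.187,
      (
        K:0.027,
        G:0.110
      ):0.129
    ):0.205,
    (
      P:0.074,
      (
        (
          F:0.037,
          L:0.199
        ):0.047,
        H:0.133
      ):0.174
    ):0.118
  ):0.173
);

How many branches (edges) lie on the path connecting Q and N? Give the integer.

The MRCA of Q and N is the root of the tree.
From Q up to that node: 6 branches. From N up to the same node: 4 branches. Total: 6 + 4 = 10.

10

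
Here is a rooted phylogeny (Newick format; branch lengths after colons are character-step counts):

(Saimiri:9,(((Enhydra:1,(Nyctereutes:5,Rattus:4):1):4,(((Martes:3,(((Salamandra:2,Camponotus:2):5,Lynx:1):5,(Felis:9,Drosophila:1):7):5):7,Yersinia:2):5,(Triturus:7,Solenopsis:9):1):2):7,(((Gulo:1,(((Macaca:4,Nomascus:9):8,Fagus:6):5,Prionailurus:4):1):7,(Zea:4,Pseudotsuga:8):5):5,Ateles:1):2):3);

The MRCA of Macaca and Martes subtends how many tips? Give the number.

The MRCA of Macaca and Martes is the node subtending (((Enhydra,(Nyctereutes,Rattus)),(((Martes,(((Salamandra,Camponotus),Lynx),(Felis,Drosophila))),Yersinia),(Triturus,Solenopsis))),(((Gulo,(((Macaca,Nomascus),Fagus),Prionailurus)),(Zea,Pseudotsuga)),Ateles)).
That clade contains 20 terminal taxa: Ateles, Camponotus, Drosophila, Enhydra, Fagus, Felis, Gulo, Lynx, Macaca, Martes, Nomascus, Nyctereutes, Prionailurus, Pseudotsuga, Rattus, Salamandra, Solenopsis, Triturus, Yersinia, Zea.

20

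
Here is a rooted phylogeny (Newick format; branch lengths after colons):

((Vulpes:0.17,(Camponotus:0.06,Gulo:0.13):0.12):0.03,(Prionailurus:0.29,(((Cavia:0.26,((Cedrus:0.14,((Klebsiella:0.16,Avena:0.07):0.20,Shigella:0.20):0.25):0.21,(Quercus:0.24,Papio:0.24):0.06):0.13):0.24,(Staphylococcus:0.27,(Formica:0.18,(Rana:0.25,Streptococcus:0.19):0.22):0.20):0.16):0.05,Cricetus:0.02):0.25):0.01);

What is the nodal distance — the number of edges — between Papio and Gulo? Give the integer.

The MRCA of Papio and Gulo is the root of the tree.
From Papio up to that node: 7 branches. From Gulo up to the same node: 3 branches. Total: 7 + 3 = 10.

10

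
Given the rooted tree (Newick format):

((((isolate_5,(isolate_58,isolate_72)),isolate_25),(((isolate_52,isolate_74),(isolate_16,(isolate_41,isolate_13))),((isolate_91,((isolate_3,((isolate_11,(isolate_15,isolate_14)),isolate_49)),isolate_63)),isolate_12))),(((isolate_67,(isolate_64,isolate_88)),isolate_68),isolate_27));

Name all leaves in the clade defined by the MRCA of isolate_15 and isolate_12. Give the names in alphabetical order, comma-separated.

isolate_11, isolate_12, isolate_14, isolate_15, isolate_3, isolate_49, isolate_63, isolate_91

Tracing isolate_15: it sits inside (isolate_15,isolate_14).
Tracing isolate_12: it sits inside ((isolate_91,((isolate_3,((isolate_11,(isolate_15,isolate_14)),isolate_49)),isolate_63)),isolate_12).
The smallest clade enclosing both is ((isolate_91,((isolate_3,((isolate_11,(isolate_15,isolate_14)),isolate_49)),isolate_63)),isolate_12); the answer is its 8 terminal taxa in alphabetical order.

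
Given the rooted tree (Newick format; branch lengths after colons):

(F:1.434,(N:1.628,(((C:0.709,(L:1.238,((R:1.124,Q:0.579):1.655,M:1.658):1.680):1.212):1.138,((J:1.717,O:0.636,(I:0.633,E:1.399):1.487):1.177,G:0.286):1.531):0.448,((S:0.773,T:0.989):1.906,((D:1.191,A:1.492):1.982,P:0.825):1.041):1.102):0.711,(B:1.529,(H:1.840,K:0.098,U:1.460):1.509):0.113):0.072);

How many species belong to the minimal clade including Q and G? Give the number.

10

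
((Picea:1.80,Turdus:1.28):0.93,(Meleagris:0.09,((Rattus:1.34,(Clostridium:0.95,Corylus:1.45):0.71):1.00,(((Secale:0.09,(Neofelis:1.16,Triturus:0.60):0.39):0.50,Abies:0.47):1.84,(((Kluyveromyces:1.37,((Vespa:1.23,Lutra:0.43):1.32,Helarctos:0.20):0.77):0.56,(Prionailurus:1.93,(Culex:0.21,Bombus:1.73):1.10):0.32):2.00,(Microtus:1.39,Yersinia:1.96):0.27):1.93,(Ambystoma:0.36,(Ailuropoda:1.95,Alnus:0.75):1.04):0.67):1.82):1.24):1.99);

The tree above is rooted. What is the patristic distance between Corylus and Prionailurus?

11.16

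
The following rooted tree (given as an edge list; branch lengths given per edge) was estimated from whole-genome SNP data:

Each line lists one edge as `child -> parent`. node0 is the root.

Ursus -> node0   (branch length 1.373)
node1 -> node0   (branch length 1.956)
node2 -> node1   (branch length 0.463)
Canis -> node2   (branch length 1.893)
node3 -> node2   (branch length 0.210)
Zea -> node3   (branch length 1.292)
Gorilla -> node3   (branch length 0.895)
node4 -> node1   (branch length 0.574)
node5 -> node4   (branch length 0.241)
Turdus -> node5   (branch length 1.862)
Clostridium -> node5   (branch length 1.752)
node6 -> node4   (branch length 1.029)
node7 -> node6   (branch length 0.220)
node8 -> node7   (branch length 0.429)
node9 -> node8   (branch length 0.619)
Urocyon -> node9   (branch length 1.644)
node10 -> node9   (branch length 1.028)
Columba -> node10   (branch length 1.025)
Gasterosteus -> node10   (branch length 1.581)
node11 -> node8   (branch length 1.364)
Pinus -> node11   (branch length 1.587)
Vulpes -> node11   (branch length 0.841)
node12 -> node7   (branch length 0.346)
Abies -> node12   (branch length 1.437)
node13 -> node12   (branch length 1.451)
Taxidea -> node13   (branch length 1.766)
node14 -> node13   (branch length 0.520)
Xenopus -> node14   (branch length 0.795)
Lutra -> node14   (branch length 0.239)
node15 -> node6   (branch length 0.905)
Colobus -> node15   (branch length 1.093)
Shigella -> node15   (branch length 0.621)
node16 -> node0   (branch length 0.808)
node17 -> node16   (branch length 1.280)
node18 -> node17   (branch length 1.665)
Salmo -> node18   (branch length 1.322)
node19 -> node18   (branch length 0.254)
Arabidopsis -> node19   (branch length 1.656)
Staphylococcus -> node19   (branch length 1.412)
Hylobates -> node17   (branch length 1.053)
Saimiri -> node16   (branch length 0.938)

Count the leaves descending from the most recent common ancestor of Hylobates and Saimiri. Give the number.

5

The MRCA of Hylobates and Saimiri is the node subtending (((Salmo,(Arabidopsis,Staphylococcus)),Hylobates),Saimiri).
That clade contains 5 terminal taxa: Arabidopsis, Hylobates, Saimiri, Salmo, Staphylococcus.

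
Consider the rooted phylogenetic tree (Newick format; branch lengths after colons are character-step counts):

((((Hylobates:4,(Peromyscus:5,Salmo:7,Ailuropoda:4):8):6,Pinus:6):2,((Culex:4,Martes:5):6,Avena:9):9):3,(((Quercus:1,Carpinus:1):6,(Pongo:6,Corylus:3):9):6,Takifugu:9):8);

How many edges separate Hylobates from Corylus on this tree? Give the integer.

The MRCA of Hylobates and Corylus is the root of the tree.
From Hylobates up to that node: 4 branches. From Corylus up to the same node: 4 branches. Total: 4 + 4 = 8.

8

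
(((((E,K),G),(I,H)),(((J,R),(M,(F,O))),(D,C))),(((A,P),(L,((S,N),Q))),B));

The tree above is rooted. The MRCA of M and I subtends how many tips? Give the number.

12

The MRCA of M and I is the node subtending ((((E,K),G),(I,H)),(((J,R),(M,(F,O))),(D,C))).
That clade contains 12 terminal taxa: C, D, E, F, G, H, I, J, K, M, O, R.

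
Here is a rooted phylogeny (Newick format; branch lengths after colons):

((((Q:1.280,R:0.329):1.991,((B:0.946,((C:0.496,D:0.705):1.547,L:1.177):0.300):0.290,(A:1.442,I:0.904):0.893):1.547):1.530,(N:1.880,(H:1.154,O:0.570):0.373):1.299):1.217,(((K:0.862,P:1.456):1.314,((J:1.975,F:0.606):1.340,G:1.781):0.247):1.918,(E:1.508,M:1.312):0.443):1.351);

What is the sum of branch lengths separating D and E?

The path runs D → … → MRCA → … → E; the MRCA is the root of the tree.
Branch lengths along that path: 0.705 + 1.547 + 0.300 + 0.290 + 1.547 + 1.530 + 1.217 + 1.351 + 0.443 + 1.508 = 10.438.

10.438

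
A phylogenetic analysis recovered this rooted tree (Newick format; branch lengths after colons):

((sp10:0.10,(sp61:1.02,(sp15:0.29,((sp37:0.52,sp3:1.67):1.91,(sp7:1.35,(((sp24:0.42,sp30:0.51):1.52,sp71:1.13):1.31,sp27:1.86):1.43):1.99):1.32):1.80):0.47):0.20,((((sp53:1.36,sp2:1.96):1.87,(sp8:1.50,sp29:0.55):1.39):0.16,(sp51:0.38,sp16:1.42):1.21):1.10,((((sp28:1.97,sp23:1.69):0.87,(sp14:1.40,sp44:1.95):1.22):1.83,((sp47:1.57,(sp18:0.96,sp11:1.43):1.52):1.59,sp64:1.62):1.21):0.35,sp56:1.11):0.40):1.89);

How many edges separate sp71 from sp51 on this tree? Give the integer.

The MRCA of sp71 and sp51 is the root of the tree.
From sp71 up to that node: 8 branches. From sp51 up to the same node: 4 branches. Total: 8 + 4 = 12.

12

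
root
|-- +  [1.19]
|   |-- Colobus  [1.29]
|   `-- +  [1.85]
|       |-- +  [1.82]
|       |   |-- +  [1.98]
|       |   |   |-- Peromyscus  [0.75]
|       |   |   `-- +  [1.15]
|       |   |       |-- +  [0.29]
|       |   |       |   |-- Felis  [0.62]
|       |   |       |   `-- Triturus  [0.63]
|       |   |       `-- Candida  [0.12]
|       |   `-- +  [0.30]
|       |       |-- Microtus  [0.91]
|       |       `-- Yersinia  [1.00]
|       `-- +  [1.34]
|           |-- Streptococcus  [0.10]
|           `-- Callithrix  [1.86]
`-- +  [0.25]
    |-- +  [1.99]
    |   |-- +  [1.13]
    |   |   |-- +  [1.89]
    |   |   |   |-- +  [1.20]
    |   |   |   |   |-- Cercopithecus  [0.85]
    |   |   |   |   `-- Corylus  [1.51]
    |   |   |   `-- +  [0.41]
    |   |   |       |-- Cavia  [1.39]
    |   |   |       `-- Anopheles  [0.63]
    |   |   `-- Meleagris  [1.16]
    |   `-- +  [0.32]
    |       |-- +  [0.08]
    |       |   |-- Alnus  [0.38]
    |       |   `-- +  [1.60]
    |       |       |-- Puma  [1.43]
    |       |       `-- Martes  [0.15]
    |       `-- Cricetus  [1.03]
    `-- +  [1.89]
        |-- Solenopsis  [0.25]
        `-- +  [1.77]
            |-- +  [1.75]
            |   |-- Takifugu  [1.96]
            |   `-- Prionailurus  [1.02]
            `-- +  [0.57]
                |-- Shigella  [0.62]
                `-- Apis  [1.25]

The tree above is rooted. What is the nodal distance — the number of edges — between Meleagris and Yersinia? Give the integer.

9

The MRCA of Meleagris and Yersinia is the root of the tree.
From Meleagris up to that node: 4 branches. From Yersinia up to the same node: 5 branches. Total: 4 + 5 = 9.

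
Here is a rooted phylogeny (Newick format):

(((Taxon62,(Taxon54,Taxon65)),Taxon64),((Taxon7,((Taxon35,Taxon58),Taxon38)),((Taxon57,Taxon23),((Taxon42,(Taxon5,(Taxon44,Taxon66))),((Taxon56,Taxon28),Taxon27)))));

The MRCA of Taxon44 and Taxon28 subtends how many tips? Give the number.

7

The MRCA of Taxon44 and Taxon28 is the node subtending ((Taxon42,(Taxon5,(Taxon44,Taxon66))),((Taxon56,Taxon28),Taxon27)).
That clade contains 7 terminal taxa: Taxon27, Taxon28, Taxon42, Taxon44, Taxon5, Taxon56, Taxon66.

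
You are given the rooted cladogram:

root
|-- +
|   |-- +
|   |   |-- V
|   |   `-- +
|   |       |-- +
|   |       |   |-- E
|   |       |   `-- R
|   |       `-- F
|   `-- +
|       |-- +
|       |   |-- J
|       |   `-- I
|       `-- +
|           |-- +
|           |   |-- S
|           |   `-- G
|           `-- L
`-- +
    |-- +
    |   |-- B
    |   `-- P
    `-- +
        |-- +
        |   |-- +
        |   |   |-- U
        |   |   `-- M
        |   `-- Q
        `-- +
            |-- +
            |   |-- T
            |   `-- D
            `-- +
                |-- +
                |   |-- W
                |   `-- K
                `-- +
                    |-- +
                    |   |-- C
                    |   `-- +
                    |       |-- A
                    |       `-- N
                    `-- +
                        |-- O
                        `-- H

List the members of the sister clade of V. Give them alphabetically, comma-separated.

E, F, R

V attaches to the tree at the node subtending (V,((E,R),F)).
The other lineage descending from that same node — the sister group — is ((E,R),F); its 3 tips in alphabetical order are the answer.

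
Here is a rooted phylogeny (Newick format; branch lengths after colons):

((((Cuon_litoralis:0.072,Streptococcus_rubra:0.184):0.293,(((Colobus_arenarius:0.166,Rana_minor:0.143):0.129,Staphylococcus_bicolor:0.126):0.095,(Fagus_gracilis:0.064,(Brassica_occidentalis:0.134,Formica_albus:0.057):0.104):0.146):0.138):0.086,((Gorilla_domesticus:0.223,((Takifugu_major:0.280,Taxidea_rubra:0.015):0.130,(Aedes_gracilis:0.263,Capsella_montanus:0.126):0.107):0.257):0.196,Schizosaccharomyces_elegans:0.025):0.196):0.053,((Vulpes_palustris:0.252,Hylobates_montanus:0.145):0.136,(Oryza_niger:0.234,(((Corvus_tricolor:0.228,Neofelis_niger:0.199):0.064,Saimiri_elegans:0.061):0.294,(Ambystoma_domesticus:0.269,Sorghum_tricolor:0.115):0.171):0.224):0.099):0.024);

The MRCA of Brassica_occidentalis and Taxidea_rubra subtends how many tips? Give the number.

The MRCA of Brassica_occidentalis and Taxidea_rubra is the node subtending (((Cuon_litoralis,Streptococcus_rubra),(((Colobus_arenarius,Rana_minor),Staphylococcus_bicolor),(Fagus_gracilis,(Brassica_occidentalis,Formica_albus)))),((Gorilla_domesticus,((Takifugu_major,Taxidea_rubra),(Aedes_gracilis,Capsella_montanus))),Schizosaccharomyces_elegans)).
That clade contains 14 terminal taxa: Aedes_gracilis, Brassica_occidentalis, Capsella_montanus, Colobus_arenarius, Cuon_litoralis, Fagus_gracilis, Formica_albus, Gorilla_domesticus, Rana_minor, Schizosaccharomyces_elegans, Staphylococcus_bicolor, Streptococcus_rubra, Takifugu_major, Taxidea_rubra.

14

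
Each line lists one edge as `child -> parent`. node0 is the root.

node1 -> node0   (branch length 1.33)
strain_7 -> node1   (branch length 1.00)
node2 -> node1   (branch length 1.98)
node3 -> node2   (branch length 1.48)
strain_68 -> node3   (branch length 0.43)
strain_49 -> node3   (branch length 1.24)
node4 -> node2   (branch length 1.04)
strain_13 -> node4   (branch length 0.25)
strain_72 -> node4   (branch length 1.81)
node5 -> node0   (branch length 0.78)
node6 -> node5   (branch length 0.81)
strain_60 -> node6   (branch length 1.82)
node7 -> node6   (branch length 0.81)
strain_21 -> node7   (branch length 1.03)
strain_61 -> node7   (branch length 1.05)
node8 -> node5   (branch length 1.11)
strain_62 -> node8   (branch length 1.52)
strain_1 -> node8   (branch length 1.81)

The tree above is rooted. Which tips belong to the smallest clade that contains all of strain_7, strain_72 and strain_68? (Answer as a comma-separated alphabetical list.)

Tracing strain_7: it sits inside (strain_7,((strain_68,strain_49),(strain_13,strain_72))).
Tracing strain_72: it sits inside (strain_13,strain_72).
Tracing strain_68: it sits inside (strain_68,strain_49).
The smallest clade enclosing all 3 is (strain_7,((strain_68,strain_49),(strain_13,strain_72))); the answer is its 5 terminal taxa in alphabetical order.

strain_13, strain_49, strain_68, strain_7, strain_72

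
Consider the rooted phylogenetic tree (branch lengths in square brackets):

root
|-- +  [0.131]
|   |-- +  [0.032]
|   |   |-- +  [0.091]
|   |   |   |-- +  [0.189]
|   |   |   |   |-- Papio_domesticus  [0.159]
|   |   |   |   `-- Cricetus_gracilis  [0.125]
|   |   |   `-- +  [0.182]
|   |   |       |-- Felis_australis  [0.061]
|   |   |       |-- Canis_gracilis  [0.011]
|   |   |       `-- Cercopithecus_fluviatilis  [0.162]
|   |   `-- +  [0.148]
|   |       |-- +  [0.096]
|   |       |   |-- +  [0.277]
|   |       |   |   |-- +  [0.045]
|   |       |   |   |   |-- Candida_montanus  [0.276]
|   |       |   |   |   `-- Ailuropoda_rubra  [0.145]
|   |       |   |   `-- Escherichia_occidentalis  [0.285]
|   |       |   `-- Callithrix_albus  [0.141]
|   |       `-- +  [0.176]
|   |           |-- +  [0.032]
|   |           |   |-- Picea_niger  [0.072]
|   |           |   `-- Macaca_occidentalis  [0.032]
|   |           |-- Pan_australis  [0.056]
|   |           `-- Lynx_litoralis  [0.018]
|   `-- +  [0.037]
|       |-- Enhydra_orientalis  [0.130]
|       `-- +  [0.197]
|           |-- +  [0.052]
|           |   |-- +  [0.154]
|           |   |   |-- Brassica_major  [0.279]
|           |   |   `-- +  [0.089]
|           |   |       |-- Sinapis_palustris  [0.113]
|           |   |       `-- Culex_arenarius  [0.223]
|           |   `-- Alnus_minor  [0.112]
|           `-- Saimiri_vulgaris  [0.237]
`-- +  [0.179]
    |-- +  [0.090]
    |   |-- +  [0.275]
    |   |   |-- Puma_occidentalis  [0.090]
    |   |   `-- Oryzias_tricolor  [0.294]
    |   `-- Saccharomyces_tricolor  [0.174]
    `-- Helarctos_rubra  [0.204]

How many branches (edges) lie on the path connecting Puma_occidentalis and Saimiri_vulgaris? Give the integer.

8

The MRCA of Puma_occidentalis and Saimiri_vulgaris is the root of the tree.
From Puma_occidentalis up to that node: 4 branches. From Saimiri_vulgaris up to the same node: 4 branches. Total: 4 + 4 = 8.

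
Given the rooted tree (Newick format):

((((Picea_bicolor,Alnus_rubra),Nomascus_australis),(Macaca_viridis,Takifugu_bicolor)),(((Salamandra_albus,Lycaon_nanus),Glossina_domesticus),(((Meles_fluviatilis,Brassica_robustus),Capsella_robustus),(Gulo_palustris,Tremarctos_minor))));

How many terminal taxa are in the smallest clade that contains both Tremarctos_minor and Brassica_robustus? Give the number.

5

The MRCA of Tremarctos_minor and Brassica_robustus is the node subtending (((Meles_fluviatilis,Brassica_robustus),Capsella_robustus),(Gulo_palustris,Tremarctos_minor)).
That clade contains 5 terminal taxa: Brassica_robustus, Capsella_robustus, Gulo_palustris, Meles_fluviatilis, Tremarctos_minor.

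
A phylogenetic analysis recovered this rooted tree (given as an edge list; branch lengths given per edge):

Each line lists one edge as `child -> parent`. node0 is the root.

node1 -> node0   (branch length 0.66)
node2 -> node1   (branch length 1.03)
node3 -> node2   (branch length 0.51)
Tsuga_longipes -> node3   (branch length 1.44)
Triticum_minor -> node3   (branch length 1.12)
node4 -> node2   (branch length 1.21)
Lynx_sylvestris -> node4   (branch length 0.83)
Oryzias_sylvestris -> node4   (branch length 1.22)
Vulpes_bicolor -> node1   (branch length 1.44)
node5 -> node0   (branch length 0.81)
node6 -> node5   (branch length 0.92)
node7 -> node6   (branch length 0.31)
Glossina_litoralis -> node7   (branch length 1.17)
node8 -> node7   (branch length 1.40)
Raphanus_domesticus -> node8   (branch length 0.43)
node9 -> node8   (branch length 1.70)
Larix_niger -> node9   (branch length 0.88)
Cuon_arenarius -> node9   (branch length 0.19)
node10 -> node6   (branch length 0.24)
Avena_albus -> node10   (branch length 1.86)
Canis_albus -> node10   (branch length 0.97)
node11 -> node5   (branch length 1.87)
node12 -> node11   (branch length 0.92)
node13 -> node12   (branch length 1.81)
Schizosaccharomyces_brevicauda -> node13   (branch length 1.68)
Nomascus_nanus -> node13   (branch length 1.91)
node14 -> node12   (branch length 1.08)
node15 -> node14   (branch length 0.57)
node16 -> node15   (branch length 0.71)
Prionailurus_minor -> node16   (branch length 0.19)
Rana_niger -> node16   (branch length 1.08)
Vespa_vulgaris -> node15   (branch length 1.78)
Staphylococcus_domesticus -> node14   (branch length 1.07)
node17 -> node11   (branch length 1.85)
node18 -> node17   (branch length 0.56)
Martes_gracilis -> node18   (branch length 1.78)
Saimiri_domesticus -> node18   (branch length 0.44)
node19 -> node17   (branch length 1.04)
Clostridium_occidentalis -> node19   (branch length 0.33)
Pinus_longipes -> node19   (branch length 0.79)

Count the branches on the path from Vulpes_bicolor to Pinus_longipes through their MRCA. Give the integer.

7

The MRCA of Vulpes_bicolor and Pinus_longipes is the root of the tree.
From Vulpes_bicolor up to that node: 2 branches. From Pinus_longipes up to the same node: 5 branches. Total: 2 + 5 = 7.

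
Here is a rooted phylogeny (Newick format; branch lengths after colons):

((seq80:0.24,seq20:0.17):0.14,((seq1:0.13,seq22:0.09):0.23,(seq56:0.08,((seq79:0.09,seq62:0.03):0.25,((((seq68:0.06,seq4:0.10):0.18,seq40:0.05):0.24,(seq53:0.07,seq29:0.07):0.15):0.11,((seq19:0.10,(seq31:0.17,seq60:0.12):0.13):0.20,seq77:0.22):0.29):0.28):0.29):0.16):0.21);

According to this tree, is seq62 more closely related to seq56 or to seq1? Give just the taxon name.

seq56

The MRCA of seq62 and seq56 subtends (seq56,((seq79,seq62),((((seq68,seq4),seq40),(seq53,seq29)),((seq19,(seq31,seq60)),seq77)))) (12 taxa).
The MRCA of seq62 and seq1 subtends ((seq1,seq22),(seq56,((seq79,seq62),((((seq68,seq4),seq40),(seq53,seq29)),((seq19,(seq31,seq60)),seq77))))) (14 taxa).
The first is nested inside the second, so seq62 shares a more recent common ancestor with seq56.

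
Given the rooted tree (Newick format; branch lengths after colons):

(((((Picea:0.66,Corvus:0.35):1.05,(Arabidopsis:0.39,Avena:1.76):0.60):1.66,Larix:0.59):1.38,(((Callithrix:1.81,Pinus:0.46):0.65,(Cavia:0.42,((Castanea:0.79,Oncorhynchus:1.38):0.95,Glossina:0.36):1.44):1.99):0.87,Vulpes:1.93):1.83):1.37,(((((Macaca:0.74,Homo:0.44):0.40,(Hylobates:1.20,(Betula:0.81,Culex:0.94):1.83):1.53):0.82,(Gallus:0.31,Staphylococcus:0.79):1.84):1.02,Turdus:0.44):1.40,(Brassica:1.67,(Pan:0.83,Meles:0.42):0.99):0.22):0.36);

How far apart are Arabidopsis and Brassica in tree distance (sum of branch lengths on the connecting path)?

The path runs Arabidopsis → … → MRCA → … → Brassica; the MRCA is the root of the tree.
Branch lengths along that path: 0.39 + 0.60 + 1.66 + 1.38 + 1.37 + 0.36 + 0.22 + 1.67 = 7.65.

7.65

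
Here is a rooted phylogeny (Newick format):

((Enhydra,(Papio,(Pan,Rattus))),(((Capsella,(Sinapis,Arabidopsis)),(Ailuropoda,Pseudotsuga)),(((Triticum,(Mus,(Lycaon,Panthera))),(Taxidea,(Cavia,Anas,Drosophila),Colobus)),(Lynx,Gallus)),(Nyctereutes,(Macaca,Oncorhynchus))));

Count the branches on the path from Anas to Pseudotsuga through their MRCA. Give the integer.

The MRCA of Anas and Pseudotsuga is the node subtending (((Capsella,(Sinapis,Arabidopsis)),(Ailuropoda,Pseudotsuga)),(((Triticum,(Mus,(Lycaon,Panthera))),(Taxidea,(Cavia,Anas,Drosophila),Colobus)),(Lynx,Gallus)),(Nyctereutes,(Macaca,Oncorhynchus))).
From Anas up to that node: 5 branches. From Pseudotsuga up to the same node: 3 branches. Total: 5 + 3 = 8.

8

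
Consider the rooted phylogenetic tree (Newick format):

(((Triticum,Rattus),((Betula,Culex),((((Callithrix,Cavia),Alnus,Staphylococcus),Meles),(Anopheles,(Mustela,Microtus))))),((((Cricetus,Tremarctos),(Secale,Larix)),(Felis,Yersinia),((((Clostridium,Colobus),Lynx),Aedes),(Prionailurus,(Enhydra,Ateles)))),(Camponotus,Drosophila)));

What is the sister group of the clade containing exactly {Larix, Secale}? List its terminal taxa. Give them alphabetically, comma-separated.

Cricetus, Tremarctos

The clade containing exactly {Larix, Secale} attaches to the tree at the node subtending ((Cricetus,Tremarctos),(Secale,Larix)).
The other lineage descending from that same node — the sister group — is (Cricetus,Tremarctos); its 2 tips in alphabetical order are the answer.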